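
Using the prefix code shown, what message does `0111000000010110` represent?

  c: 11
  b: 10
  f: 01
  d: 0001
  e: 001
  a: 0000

fcadfb

Read left to right; each codeword is recognised as soon as it completes (prefix code):
  01→f | 11→c | 0000→a | 0001→d | 01→f | 10→b
Decoded message: fcadfb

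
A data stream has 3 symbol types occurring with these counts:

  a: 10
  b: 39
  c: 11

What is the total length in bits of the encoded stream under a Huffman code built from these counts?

Build the Huffman tree bottom-up:
merge a(10) and c(11): 21
merge 21 and b(39): 60
Each symbol's bit-cost is frequency × depth; summing gives 81 bits (equivalently 21 + 60).

81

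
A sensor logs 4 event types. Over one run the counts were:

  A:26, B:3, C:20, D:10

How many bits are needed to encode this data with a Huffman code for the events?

Merge the two smallest weights repeatedly:
B(3) + D(10) → 13
13 + C(20) → 33
A(26) + 33 → 59
Total encoded bits = sum of merged weights = 13 + 33 + 59 = 105.

105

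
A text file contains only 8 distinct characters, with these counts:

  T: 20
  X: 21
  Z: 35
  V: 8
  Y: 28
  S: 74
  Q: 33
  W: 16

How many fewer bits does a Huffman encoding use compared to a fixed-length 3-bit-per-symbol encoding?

50

Fixed-length: 3 bits × 235 symbols = 705 bits.
Huffman merges:
combine V(8), W(16) → 24
combine T(20), X(21) → 41
combine 24, Y(28) → 52
combine Q(33), Z(35) → 68
combine 41, 52 → 93
combine 68, S(74) → 142
combine 93, 142 → 235
Huffman total = 24 + 41 + 52 + 68 + 93 + 142 + 235 = 655 bits.
Saving = 705 − 655 = 50 bits.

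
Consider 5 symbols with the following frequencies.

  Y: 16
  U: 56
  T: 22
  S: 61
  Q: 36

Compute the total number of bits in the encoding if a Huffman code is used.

420

Merge the two smallest weights repeatedly:
Y(16) + T(22) → 38
Q(36) + 38 → 74
U(56) + S(61) → 117
74 + 117 → 191
The encoded length is the sum of every internal node's weight: 38 + 74 + 117 + 191 = 420 bits.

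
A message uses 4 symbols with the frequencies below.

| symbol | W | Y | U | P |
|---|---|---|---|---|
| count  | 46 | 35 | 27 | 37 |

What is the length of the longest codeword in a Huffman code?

Merge the two lowest-weight nodes at each step:
combine U(27), Y(35) → 62
combine P(37), W(46) → 83
combine 62, 83 → 145
The rarest symbols sit at the bottom; the longest codeword is 2 bits.

2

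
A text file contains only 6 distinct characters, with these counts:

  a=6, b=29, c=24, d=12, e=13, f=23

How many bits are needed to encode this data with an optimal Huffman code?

263

Greedily combine the two least-frequent nodes:
a(6) + d(12) → 18
e(13) + 18 → 31
f(23) + c(24) → 47
b(29) + 31 → 60
47 + 60 → 107
Each symbol's bit-cost is frequency × depth; summing gives 263 bits (equivalently 18 + 31 + 47 + 60 + 107).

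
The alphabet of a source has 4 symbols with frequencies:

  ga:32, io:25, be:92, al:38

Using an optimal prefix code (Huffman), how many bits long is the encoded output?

339

Build the Huffman tree bottom-up:
combine io(25), ga(32) → 57
combine al(38), 57 → 95
combine be(92), 95 → 187
The encoded length is the sum of every internal node's weight: 57 + 95 + 187 = 339 bits.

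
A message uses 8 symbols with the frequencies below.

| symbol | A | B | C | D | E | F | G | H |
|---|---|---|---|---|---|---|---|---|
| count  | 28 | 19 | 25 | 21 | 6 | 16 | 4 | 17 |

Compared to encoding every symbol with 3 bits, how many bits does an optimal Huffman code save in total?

Fixed-length: 3 bits × 136 symbols = 408 bits.
Huffman merges:
G(4) + E(6) → 10
10 + F(16) → 26
H(17) + B(19) → 36
D(21) + C(25) → 46
26 + A(28) → 54
36 + 46 → 82
54 + 82 → 136
Huffman total = 10 + 26 + 36 + 46 + 54 + 82 + 136 = 390 bits.
Saving = 408 − 390 = 18 bits.

18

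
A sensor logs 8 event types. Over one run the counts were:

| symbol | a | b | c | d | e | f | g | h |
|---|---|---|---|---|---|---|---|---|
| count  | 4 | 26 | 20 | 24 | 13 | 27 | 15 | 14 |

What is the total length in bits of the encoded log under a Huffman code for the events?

419

Merge the two smallest weights repeatedly:
a(4) + e(13) → 17
h(14) + g(15) → 29
17 + c(20) → 37
d(24) + b(26) → 50
f(27) + 29 → 56
37 + 50 → 87
56 + 87 → 143
The encoded length is the sum of every internal node's weight: 17 + 29 + 37 + 50 + 56 + 87 + 143 = 419 bits.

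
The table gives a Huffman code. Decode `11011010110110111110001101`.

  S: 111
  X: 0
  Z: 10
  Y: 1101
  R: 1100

Read left to right; each codeword is recognised as soon as it completes (prefix code):
  1101→Y | 10→Z | 10→Z | 1101→Y | 10→Z | 111→S | 1100→R | 0→X | 1101→Y
Decoded message: YZZYZSRXY

YZZYZSRXY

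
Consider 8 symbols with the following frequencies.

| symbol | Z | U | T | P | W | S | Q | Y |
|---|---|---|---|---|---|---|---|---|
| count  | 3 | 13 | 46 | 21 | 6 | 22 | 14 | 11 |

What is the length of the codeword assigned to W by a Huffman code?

Repeatedly merge the two smallest:
merge Z(3) and W(6): 9
merge 9 and Y(11): 20
merge U(13) and Q(14): 27
merge 20 and P(21): 41
merge S(22) and 27: 49
merge 41 and T(46): 87
merge 49 and 87: 136
The subtree containing W is merged 5 times, so code length = 5.

5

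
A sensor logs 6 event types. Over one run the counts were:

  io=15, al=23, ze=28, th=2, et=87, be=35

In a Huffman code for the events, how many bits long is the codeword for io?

4

Repeatedly merge the two smallest:
combine th(2), io(15) → 17
combine 17, al(23) → 40
combine ze(28), be(35) → 63
combine 40, 63 → 103
combine et(87), 103 → 190
io's leaf is at depth 4, giving a 4-bit codeword.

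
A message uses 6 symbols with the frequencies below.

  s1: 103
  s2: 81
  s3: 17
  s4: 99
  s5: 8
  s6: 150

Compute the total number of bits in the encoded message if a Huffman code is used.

Greedily combine the two least-frequent nodes:
merge s5(8) and s3(17): 25
merge 25 and s2(81): 106
merge s4(99) and s1(103): 202
merge 106 and s6(150): 256
merge 202 and 256: 458
Each symbol's bit-cost is frequency × depth; summing gives 1047 bits (equivalently 25 + 106 + 202 + 256 + 458).

1047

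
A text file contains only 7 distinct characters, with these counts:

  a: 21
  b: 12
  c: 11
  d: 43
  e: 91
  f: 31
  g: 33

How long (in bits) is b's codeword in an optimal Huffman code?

5

Build the tree from the bottom:
c(11) + b(12) → 23
a(21) + 23 → 44
f(31) + g(33) → 64
d(43) + 44 → 87
64 + 87 → 151
e(91) + 151 → 242
The subtree containing b is merged 5 times, so code length = 5.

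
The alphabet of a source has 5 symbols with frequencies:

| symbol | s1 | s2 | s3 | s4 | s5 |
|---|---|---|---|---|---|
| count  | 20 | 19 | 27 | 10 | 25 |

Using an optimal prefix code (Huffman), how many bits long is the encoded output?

231

Greedily combine the two least-frequent nodes:
combine s4(10), s2(19) → 29
combine s1(20), s5(25) → 45
combine s3(27), 29 → 56
combine 45, 56 → 101
Total encoded bits = sum of merged weights = 29 + 45 + 56 + 101 = 231.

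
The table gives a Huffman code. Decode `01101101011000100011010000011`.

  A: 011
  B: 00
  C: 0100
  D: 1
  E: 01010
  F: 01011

Read left to right; each codeword is recognised as soon as it completes (prefix code):
  011→A | 011→A | 01011→F | 00→B | 0100→C | 011→A | 0100→C | 00→B | 011→A
Decoded message: AAFBCACBA

AAFBCACBA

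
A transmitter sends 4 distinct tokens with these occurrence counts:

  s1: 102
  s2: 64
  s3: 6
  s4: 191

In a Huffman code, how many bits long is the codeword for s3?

3

Build the tree from the bottom:
combine s3(6), s2(64) → 70
combine 70, s1(102) → 172
combine 172, s4(191) → 363
s3's leaf is at depth 3, giving a 3-bit codeword.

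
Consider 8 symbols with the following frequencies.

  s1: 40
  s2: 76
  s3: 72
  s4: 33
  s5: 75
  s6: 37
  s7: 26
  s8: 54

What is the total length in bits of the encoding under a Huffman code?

Greedily combine the two least-frequent nodes:
combine s7(26), s4(33) → 59
combine s6(37), s1(40) → 77
combine s8(54), 59 → 113
combine s3(72), s5(75) → 147
combine s2(76), 77 → 153
combine 113, 147 → 260
combine 153, 260 → 413
The encoded length is the sum of every internal node's weight: 59 + 77 + 113 + 147 + 153 + 260 + 413 = 1222 bits.

1222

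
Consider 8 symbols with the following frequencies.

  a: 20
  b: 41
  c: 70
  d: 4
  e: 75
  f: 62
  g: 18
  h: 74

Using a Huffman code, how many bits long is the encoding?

1007

Greedily combine the two least-frequent nodes:
combine d(4), g(18) → 22
combine a(20), 22 → 42
combine b(41), 42 → 83
combine f(62), c(70) → 132
combine h(74), e(75) → 149
combine 83, 132 → 215
combine 149, 215 → 364
Total encoded bits = sum of merged weights = 22 + 42 + 83 + 132 + 149 + 215 + 364 = 1007.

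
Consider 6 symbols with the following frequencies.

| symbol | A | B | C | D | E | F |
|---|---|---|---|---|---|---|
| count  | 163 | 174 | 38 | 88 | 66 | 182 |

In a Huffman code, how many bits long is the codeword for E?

4

Huffman merges, smallest pair first:
merge C(38) and E(66): 104
merge D(88) and 104: 192
merge A(163) and B(174): 337
merge F(182) and 192: 374
merge 337 and 374: 711
E's leaf is at depth 4, giving a 4-bit codeword.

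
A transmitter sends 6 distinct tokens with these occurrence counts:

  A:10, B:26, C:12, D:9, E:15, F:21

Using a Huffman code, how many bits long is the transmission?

Build the Huffman tree bottom-up:
D(9) + A(10) → 19
C(12) + E(15) → 27
19 + F(21) → 40
B(26) + 27 → 53
40 + 53 → 93
Total encoded bits = sum of merged weights = 19 + 27 + 40 + 53 + 93 = 232.

232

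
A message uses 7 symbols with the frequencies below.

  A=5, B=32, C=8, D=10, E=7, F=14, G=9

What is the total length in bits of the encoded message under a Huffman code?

Greedily combine the two least-frequent nodes:
merge A(5) and E(7): 12
merge C(8) and G(9): 17
merge D(10) and 12: 22
merge F(14) and 17: 31
merge 22 and 31: 53
merge B(32) and 53: 85
The encoded length is the sum of every internal node's weight: 12 + 17 + 22 + 31 + 53 + 85 = 220 bits.

220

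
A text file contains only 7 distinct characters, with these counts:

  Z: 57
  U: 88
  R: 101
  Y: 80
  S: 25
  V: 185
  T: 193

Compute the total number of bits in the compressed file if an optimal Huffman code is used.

Build the Huffman tree bottom-up:
combine S(25), Z(57) → 82
combine Y(80), 82 → 162
combine U(88), R(101) → 189
combine 162, V(185) → 347
combine 189, T(193) → 382
combine 347, 382 → 729
The encoded length is the sum of every internal node's weight: 82 + 162 + 189 + 347 + 382 + 729 = 1891 bits.

1891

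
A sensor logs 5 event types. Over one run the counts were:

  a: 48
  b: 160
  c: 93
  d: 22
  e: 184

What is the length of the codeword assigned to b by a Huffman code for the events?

2

Huffman merges, smallest pair first:
combine d(22), a(48) → 70
combine 70, c(93) → 163
combine b(160), 163 → 323
combine e(184), 323 → 507
b's leaf is at depth 2, giving a 2-bit codeword.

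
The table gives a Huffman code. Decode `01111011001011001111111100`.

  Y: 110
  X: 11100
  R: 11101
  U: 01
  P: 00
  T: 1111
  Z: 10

URZUUZUTX

Read left to right; each codeword is recognised as soon as it completes (prefix code):
  01→U | 11101→R | 10→Z | 01→U | 01→U | 10→Z | 01→U | 1111→T | 11100→X
Decoded message: URZUUZUTX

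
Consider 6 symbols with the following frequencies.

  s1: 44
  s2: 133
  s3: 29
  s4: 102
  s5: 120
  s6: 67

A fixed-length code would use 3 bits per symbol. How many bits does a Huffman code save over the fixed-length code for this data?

282

Fixed-length: 3 bits × 495 symbols = 1485 bits.
Huffman merges:
s3(29) + s1(44) → 73
s6(67) + 73 → 140
s4(102) + s5(120) → 222
s2(133) + 140 → 273
222 + 273 → 495
Huffman total = 73 + 140 + 222 + 273 + 495 = 1203 bits.
Saving = 1485 − 1203 = 282 bits.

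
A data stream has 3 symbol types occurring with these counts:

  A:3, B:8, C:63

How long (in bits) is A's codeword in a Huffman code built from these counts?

Repeatedly merge the two smallest:
combine A(3), B(8) → 11
combine 11, C(63) → 74
A sits 2 levels below the root, so its codeword is 2 bits.

2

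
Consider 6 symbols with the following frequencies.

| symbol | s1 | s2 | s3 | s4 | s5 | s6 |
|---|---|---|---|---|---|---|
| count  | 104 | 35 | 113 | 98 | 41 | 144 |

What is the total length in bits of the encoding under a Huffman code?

1320

Build the Huffman tree bottom-up:
merge s2(35) and s5(41): 76
merge 76 and s4(98): 174
merge s1(104) and s3(113): 217
merge s6(144) and 174: 318
merge 217 and 318: 535
The encoded length is the sum of every internal node's weight: 76 + 174 + 217 + 318 + 535 = 1320 bits.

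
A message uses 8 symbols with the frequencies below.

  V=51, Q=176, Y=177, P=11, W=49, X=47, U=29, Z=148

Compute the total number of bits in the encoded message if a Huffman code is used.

1790

Merge the two smallest weights repeatedly:
combine P(11), U(29) → 40
combine 40, X(47) → 87
combine W(49), V(51) → 100
combine 87, 100 → 187
combine Z(148), Q(176) → 324
combine Y(177), 187 → 364
combine 324, 364 → 688
Each symbol's bit-cost is frequency × depth; summing gives 1790 bits (equivalently 40 + 87 + 100 + 187 + 324 + 364 + 688).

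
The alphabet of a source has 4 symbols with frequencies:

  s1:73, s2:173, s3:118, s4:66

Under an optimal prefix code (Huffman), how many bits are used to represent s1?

Build the tree from the bottom:
s4(66) + s1(73) → 139
s3(118) + 139 → 257
s2(173) + 257 → 430
s1 sits 3 levels below the root, so its codeword is 3 bits.

3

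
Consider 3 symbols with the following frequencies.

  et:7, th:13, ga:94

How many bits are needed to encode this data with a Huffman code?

Greedily combine the two least-frequent nodes:
merge et(7) and th(13): 20
merge 20 and ga(94): 114
Total encoded bits = sum of merged weights = 20 + 114 = 134.

134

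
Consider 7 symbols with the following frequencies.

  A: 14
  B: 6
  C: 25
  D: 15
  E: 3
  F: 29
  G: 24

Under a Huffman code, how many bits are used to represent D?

3

Huffman merges, smallest pair first:
E(3) + B(6) → 9
9 + A(14) → 23
D(15) + 23 → 38
G(24) + C(25) → 49
F(29) + 38 → 67
49 + 67 → 116
D's leaf is at depth 3, giving a 3-bit codeword.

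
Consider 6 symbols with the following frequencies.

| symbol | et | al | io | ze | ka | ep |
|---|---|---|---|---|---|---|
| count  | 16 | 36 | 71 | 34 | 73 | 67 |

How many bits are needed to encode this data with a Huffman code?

730

Greedily combine the two least-frequent nodes:
et(16) + ze(34) → 50
al(36) + 50 → 86
ep(67) + io(71) → 138
ka(73) + 86 → 159
138 + 159 → 297
The encoded length is the sum of every internal node's weight: 50 + 86 + 138 + 159 + 297 = 730 bits.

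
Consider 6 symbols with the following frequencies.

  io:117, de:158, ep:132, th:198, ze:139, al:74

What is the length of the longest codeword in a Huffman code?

3

Merge the two lowest-weight nodes at each step:
al(74) + io(117) → 191
ep(132) + ze(139) → 271
de(158) + 191 → 349
th(198) + 271 → 469
349 + 469 → 818
The rarest symbols sit at the bottom; the longest codeword is 3 bits.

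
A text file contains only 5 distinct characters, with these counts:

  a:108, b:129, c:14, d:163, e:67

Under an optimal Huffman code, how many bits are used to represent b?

2

Build the tree from the bottom:
merge c(14) and e(67): 81
merge 81 and a(108): 189
merge b(129) and d(163): 292
merge 189 and 292: 481
b sits 2 levels below the root, so its codeword is 2 bits.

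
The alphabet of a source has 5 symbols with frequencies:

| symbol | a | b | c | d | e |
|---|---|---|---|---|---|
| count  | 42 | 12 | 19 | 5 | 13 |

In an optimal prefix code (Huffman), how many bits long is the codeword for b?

Build the tree from the bottom:
combine d(5), b(12) → 17
combine e(13), 17 → 30
combine c(19), 30 → 49
combine a(42), 49 → 91
The subtree containing b is merged 4 times, so code length = 4.

4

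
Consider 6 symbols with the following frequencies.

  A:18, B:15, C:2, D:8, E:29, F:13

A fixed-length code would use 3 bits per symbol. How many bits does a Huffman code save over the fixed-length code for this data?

52

Fixed-length: 3 bits × 85 symbols = 255 bits.
Huffman merges:
C(2) + D(8) → 10
10 + F(13) → 23
B(15) + A(18) → 33
23 + E(29) → 52
33 + 52 → 85
Huffman total = 10 + 23 + 33 + 52 + 85 = 203 bits.
Saving = 255 − 203 = 52 bits.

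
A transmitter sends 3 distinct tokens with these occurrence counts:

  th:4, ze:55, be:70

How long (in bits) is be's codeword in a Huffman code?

Build the tree from the bottom:
th(4) + ze(55) → 59
59 + be(70) → 129
be is merged only at the final step, so code length = 1.

1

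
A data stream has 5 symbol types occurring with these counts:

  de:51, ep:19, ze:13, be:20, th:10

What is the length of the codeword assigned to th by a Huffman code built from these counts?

3

Repeatedly merge the two smallest:
combine th(10), ze(13) → 23
combine ep(19), be(20) → 39
combine 23, 39 → 62
combine de(51), 62 → 113
th sits 3 levels below the root, so its codeword is 3 bits.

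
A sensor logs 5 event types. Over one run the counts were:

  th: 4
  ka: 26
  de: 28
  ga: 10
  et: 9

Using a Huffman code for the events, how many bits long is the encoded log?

162

Merge the two smallest weights repeatedly:
merge th(4) and et(9): 13
merge ga(10) and 13: 23
merge 23 and ka(26): 49
merge de(28) and 49: 77
The encoded length is the sum of every internal node's weight: 13 + 23 + 49 + 77 = 162 bits.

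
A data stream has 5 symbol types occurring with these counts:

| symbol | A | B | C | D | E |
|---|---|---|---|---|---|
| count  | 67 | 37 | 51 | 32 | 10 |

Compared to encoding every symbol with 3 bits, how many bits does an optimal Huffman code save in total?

Fixed-length: 3 bits × 197 symbols = 591 bits.
Huffman merges:
E(10) + D(32) → 42
B(37) + 42 → 79
C(51) + A(67) → 118
79 + 118 → 197
Huffman total = 42 + 79 + 118 + 197 = 436 bits.
Saving = 591 − 436 = 155 bits.

155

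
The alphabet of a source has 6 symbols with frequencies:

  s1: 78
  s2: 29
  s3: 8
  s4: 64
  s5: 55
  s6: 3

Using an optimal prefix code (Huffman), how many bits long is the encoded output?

525

Build the Huffman tree bottom-up:
merge s6(3) and s3(8): 11
merge 11 and s2(29): 40
merge 40 and s5(55): 95
merge s4(64) and s1(78): 142
merge 95 and 142: 237
Total encoded bits = sum of merged weights = 11 + 40 + 95 + 142 + 237 = 525.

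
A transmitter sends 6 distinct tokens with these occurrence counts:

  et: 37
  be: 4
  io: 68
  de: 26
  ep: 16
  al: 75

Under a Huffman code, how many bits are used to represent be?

Repeatedly merge the two smallest:
merge be(4) and ep(16): 20
merge 20 and de(26): 46
merge et(37) and 46: 83
merge io(68) and al(75): 143
merge 83 and 143: 226
be sits 4 levels below the root, so its codeword is 4 bits.

4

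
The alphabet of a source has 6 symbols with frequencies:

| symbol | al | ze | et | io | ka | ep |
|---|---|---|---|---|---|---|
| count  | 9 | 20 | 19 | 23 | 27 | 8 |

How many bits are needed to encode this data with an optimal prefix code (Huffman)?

Greedily combine the two least-frequent nodes:
combine ep(8), al(9) → 17
combine 17, et(19) → 36
combine ze(20), io(23) → 43
combine ka(27), 36 → 63
combine 43, 63 → 106
The encoded length is the sum of every internal node's weight: 17 + 36 + 43 + 63 + 106 = 265 bits.

265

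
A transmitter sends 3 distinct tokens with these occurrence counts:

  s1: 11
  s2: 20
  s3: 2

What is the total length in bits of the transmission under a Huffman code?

Merge the two smallest weights repeatedly:
s3(2) + s1(11) → 13
13 + s2(20) → 33
Total encoded bits = sum of merged weights = 13 + 33 = 46.

46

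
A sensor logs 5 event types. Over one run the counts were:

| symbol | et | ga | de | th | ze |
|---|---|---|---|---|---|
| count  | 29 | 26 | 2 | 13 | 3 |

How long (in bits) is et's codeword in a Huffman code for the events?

1

Huffman merges, smallest pair first:
de(2) + ze(3) → 5
5 + th(13) → 18
18 + ga(26) → 44
et(29) + 44 → 73
et is merged only at the final step, so code length = 1.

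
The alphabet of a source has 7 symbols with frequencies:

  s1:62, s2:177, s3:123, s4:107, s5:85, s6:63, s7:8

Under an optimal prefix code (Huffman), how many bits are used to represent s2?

Repeatedly merge the two smallest:
s7(8) + s1(62) → 70
s6(63) + 70 → 133
s5(85) + s4(107) → 192
s3(123) + 133 → 256
s2(177) + 192 → 369
256 + 369 → 625
The subtree containing s2 is merged 2 times, so code length = 2.

2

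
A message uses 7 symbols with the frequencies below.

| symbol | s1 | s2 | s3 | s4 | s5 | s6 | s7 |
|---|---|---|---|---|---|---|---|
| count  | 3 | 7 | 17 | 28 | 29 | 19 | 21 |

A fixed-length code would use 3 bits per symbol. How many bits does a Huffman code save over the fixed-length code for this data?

47

Fixed-length: 3 bits × 124 symbols = 372 bits.
Huffman merges:
s1(3) + s2(7) → 10
10 + s3(17) → 27
s6(19) + s7(21) → 40
27 + s4(28) → 55
s5(29) + 40 → 69
55 + 69 → 124
Huffman total = 10 + 27 + 40 + 55 + 69 + 124 = 325 bits.
Saving = 372 − 325 = 47 bits.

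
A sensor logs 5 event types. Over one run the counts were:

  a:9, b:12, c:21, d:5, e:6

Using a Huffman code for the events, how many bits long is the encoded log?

Build the Huffman tree bottom-up:
combine d(5), e(6) → 11
combine a(9), 11 → 20
combine b(12), 20 → 32
combine c(21), 32 → 53
Total encoded bits = sum of merged weights = 11 + 20 + 32 + 53 = 116.

116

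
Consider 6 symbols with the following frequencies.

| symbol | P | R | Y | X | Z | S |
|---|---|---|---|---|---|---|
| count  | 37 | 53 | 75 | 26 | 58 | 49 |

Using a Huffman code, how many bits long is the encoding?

761

Build the Huffman tree bottom-up:
merge X(26) and P(37): 63
merge S(49) and R(53): 102
merge Z(58) and 63: 121
merge Y(75) and 102: 177
merge 121 and 177: 298
Each symbol's bit-cost is frequency × depth; summing gives 761 bits (equivalently 63 + 102 + 121 + 177 + 298).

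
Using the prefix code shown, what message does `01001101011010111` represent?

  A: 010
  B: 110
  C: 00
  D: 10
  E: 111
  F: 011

AFABDE

Read left to right; each codeword is recognised as soon as it completes (prefix code):
  010→A | 011→F | 010→A | 110→B | 10→D | 111→E
Decoded message: AFABDE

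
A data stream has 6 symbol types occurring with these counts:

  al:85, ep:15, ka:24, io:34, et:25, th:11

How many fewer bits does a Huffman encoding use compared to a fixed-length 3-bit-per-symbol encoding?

144

Fixed-length: 3 bits × 194 symbols = 582 bits.
Huffman merges:
combine th(11), ep(15) → 26
combine ka(24), et(25) → 49
combine 26, io(34) → 60
combine 49, 60 → 109
combine al(85), 109 → 194
Huffman total = 26 + 49 + 60 + 109 + 194 = 438 bits.
Saving = 582 − 438 = 144 bits.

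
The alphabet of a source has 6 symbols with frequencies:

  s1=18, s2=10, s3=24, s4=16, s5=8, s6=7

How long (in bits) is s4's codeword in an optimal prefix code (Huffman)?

2

Build the tree from the bottom:
merge s6(7) and s5(8): 15
merge s2(10) and 15: 25
merge s4(16) and s1(18): 34
merge s3(24) and 25: 49
merge 34 and 49: 83
s4 sits 2 levels below the root, so its codeword is 2 bits.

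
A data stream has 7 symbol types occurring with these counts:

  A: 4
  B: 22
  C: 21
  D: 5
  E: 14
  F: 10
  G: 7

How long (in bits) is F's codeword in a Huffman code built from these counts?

3

Build the tree from the bottom:
combine A(4), D(5) → 9
combine G(7), 9 → 16
combine F(10), E(14) → 24
combine 16, C(21) → 37
combine B(22), 24 → 46
combine 37, 46 → 83
F's leaf is at depth 3, giving a 3-bit codeword.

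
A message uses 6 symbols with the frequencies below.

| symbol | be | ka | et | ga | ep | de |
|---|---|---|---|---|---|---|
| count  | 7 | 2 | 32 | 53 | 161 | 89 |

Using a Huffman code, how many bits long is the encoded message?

Build the Huffman tree bottom-up:
ka(2) + be(7) → 9
9 + et(32) → 41
41 + ga(53) → 94
de(89) + 94 → 183
ep(161) + 183 → 344
The encoded length is the sum of every internal node's weight: 9 + 41 + 94 + 183 + 344 = 671 bits.

671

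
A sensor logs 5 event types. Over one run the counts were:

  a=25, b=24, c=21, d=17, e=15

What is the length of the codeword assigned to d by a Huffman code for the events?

3

Build the tree from the bottom:
combine e(15), d(17) → 32
combine c(21), b(24) → 45
combine a(25), 32 → 57
combine 45, 57 → 102
The subtree containing d is merged 3 times, so code length = 3.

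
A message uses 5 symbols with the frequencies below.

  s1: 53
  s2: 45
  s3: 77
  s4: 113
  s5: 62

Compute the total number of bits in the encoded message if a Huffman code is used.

Build the Huffman tree bottom-up:
merge s2(45) and s1(53): 98
merge s5(62) and s3(77): 139
merge 98 and s4(113): 211
merge 139 and 211: 350
Total encoded bits = sum of merged weights = 98 + 139 + 211 + 350 = 798.

798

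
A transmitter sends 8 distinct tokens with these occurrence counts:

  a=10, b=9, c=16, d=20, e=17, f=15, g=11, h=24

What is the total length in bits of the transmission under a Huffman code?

361

Build the Huffman tree bottom-up:
b(9) + a(10) → 19
g(11) + f(15) → 26
c(16) + e(17) → 33
19 + d(20) → 39
h(24) + 26 → 50
33 + 39 → 72
50 + 72 → 122
Total encoded bits = sum of merged weights = 19 + 26 + 33 + 39 + 50 + 72 + 122 = 361.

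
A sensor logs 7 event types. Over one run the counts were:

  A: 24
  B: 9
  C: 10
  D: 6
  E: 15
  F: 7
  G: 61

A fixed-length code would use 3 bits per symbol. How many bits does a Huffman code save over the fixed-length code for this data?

Fixed-length: 3 bits × 132 symbols = 396 bits.
Huffman merges:
combine D(6), F(7) → 13
combine B(9), C(10) → 19
combine 13, E(15) → 28
combine 19, A(24) → 43
combine 28, 43 → 71
combine G(61), 71 → 132
Huffman total = 13 + 19 + 28 + 43 + 71 + 132 = 306 bits.
Saving = 396 − 306 = 90 bits.

90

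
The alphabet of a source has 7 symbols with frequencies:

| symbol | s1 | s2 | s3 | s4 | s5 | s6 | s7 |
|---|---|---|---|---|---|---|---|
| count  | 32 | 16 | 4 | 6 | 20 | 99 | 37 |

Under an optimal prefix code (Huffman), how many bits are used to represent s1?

3

Huffman merges, smallest pair first:
combine s3(4), s4(6) → 10
combine 10, s2(16) → 26
combine s5(20), 26 → 46
combine s1(32), s7(37) → 69
combine 46, 69 → 115
combine s6(99), 115 → 214
s1 sits 3 levels below the root, so its codeword is 3 bits.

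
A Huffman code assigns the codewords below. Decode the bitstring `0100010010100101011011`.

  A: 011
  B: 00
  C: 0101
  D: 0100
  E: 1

Read left to right; each codeword is recognised as soon as it completes (prefix code):
  0100→D | 0100→D | 1→E | 0100→D | 1→E | 0101→C | 1→E | 011→A
Decoded message: DDEDECEA

DDEDECEA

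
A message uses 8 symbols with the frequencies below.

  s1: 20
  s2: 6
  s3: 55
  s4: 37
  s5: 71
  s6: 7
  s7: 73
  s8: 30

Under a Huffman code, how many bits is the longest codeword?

Merge the two lowest-weight nodes at each step:
s2(6) + s6(7) → 13
13 + s1(20) → 33
s8(30) + 33 → 63
s4(37) + s3(55) → 92
63 + s5(71) → 134
s7(73) + 92 → 165
134 + 165 → 299
The rarest symbols sit at the bottom; the longest codeword is 5 bits.

5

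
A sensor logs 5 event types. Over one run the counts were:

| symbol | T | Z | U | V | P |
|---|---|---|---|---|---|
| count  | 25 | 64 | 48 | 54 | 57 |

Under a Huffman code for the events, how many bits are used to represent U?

Huffman merges, smallest pair first:
merge T(25) and U(48): 73
merge V(54) and P(57): 111
merge Z(64) and 73: 137
merge 111 and 137: 248
U's leaf is at depth 3, giving a 3-bit codeword.

3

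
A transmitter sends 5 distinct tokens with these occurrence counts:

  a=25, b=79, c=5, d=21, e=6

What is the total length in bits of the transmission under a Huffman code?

Build the Huffman tree bottom-up:
c(5) + e(6) → 11
11 + d(21) → 32
a(25) + 32 → 57
57 + b(79) → 136
Each symbol's bit-cost is frequency × depth; summing gives 236 bits (equivalently 11 + 32 + 57 + 136).

236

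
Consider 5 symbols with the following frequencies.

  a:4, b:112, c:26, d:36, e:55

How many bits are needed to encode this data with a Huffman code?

450

Greedily combine the two least-frequent nodes:
merge a(4) and c(26): 30
merge 30 and d(36): 66
merge e(55) and 66: 121
merge b(112) and 121: 233
The encoded length is the sum of every internal node's weight: 30 + 66 + 121 + 233 = 450 bits.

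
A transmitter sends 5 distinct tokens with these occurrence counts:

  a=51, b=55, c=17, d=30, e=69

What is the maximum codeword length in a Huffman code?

Merge the two lowest-weight nodes at each step:
merge c(17) and d(30): 47
merge 47 and a(51): 98
merge b(55) and e(69): 124
merge 98 and 124: 222
The first pair merged (c, d) ends up deepest, at depth 3.

3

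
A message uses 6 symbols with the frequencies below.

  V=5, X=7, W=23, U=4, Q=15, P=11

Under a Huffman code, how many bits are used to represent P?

Repeatedly merge the two smallest:
U(4) + V(5) → 9
X(7) + 9 → 16
P(11) + Q(15) → 26
16 + W(23) → 39
26 + 39 → 65
P's leaf is at depth 2, giving a 2-bit codeword.

2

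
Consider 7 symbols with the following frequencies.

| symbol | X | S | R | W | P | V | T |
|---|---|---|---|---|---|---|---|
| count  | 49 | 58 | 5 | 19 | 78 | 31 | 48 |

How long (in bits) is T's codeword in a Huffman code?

Build the tree from the bottom:
merge R(5) and W(19): 24
merge 24 and V(31): 55
merge T(48) and X(49): 97
merge 55 and S(58): 113
merge P(78) and 97: 175
merge 113 and 175: 288
T's leaf is at depth 3, giving a 3-bit codeword.

3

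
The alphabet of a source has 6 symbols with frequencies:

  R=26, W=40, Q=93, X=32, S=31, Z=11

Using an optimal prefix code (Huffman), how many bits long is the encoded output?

550

Greedily combine the two least-frequent nodes:
merge Z(11) and R(26): 37
merge S(31) and X(32): 63
merge 37 and W(40): 77
merge 63 and 77: 140
merge Q(93) and 140: 233
Total encoded bits = sum of merged weights = 37 + 63 + 77 + 140 + 233 = 550.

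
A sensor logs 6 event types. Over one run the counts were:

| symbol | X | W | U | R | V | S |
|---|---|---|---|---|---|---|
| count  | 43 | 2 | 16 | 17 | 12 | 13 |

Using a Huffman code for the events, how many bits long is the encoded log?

237

Build the Huffman tree bottom-up:
merge W(2) and V(12): 14
merge S(13) and 14: 27
merge U(16) and R(17): 33
merge 27 and 33: 60
merge X(43) and 60: 103
Each symbol's bit-cost is frequency × depth; summing gives 237 bits (equivalently 14 + 27 + 33 + 60 + 103).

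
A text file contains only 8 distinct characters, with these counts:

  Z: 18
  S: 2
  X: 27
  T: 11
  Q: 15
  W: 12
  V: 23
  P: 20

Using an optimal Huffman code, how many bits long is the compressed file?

370

Greedily combine the two least-frequent nodes:
S(2) + T(11) → 13
W(12) + 13 → 25
Q(15) + Z(18) → 33
P(20) + V(23) → 43
25 + X(27) → 52
33 + 43 → 76
52 + 76 → 128
Each symbol's bit-cost is frequency × depth; summing gives 370 bits (equivalently 13 + 25 + 33 + 43 + 52 + 76 + 128).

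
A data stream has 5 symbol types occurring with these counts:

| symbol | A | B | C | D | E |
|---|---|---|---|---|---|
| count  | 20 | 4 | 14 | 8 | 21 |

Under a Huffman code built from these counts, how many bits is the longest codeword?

Merge the two lowest-weight nodes at each step:
combine B(4), D(8) → 12
combine 12, C(14) → 26
combine A(20), E(21) → 41
combine 26, 41 → 67
The first pair merged (B, D) ends up deepest, at depth 3.

3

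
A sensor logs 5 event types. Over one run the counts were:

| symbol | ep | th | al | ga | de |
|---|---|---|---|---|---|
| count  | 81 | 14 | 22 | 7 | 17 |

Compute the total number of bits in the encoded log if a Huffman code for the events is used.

260

Greedily combine the two least-frequent nodes:
merge ga(7) and th(14): 21
merge de(17) and 21: 38
merge al(22) and 38: 60
merge 60 and ep(81): 141
The encoded length is the sum of every internal node's weight: 21 + 38 + 60 + 141 = 260 bits.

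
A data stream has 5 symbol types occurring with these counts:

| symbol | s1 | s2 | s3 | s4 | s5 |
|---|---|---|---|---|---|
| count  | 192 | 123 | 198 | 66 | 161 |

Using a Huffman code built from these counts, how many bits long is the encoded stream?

1669

Greedily combine the two least-frequent nodes:
combine s4(66), s2(123) → 189
combine s5(161), 189 → 350
combine s1(192), s3(198) → 390
combine 350, 390 → 740
Each symbol's bit-cost is frequency × depth; summing gives 1669 bits (equivalently 189 + 350 + 390 + 740).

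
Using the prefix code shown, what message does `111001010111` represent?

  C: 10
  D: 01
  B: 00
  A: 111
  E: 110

Read left to right; each codeword is recognised as soon as it completes (prefix code):
  111→A | 00→B | 10→C | 10→C | 111→A
Decoded message: ABCCA

ABCCA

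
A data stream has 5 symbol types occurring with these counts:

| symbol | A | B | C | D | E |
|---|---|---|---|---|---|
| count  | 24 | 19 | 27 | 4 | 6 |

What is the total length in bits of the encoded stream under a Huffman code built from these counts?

170

Greedily combine the two least-frequent nodes:
combine D(4), E(6) → 10
combine 10, B(19) → 29
combine A(24), C(27) → 51
combine 29, 51 → 80
Each symbol's bit-cost is frequency × depth; summing gives 170 bits (equivalently 10 + 29 + 51 + 80).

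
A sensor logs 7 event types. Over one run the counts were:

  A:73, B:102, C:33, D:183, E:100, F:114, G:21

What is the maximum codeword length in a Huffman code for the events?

4

Merge the two lowest-weight nodes at each step:
merge G(21) and C(33): 54
merge 54 and A(73): 127
merge E(100) and B(102): 202
merge F(114) and 127: 241
merge D(183) and 202: 385
merge 241 and 385: 626
Maximum depth reached is 4.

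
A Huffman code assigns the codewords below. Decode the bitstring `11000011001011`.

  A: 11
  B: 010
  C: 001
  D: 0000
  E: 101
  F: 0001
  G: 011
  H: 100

Read left to right; each codeword is recognised as soon as it completes (prefix code):
  11→A | 0000→D | 11→A | 001→C | 011→G
Decoded message: ADACG

ADACG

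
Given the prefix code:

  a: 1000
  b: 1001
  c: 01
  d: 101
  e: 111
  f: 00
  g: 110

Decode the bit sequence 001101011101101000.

fgdgga

Read left to right; each codeword is recognised as soon as it completes (prefix code):
  00→f | 110→g | 101→d | 110→g | 110→g | 1000→a
Decoded message: fgdgga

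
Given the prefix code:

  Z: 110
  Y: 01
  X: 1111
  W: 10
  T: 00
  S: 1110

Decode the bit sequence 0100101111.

Read left to right; each codeword is recognised as soon as it completes (prefix code):
  01→Y | 00→T | 10→W | 1111→X
Decoded message: YTWX

YTWX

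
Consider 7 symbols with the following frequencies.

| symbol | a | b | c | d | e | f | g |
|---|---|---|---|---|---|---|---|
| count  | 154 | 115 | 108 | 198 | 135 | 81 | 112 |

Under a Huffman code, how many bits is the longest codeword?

Merge the two lowest-weight nodes at each step:
combine f(81), c(108) → 189
combine g(112), b(115) → 227
combine e(135), a(154) → 289
combine 189, d(198) → 387
combine 227, 289 → 516
combine 387, 516 → 903
Maximum depth reached is 3.

3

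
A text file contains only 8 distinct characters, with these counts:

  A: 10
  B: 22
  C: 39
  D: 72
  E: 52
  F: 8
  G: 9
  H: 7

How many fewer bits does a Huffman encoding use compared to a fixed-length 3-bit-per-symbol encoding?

Fixed-length: 3 bits × 219 symbols = 657 bits.
Huffman merges:
combine H(7), F(8) → 15
combine G(9), A(10) → 19
combine 15, 19 → 34
combine B(22), 34 → 56
combine C(39), E(52) → 91
combine 56, D(72) → 128
combine 91, 128 → 219
Huffman total = 15 + 19 + 34 + 56 + 91 + 128 + 219 = 562 bits.
Saving = 657 − 562 = 95 bits.

95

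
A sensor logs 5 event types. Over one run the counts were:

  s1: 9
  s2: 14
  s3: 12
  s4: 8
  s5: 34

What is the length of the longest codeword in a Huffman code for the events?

Merge the two lowest-weight nodes at each step:
s4(8) + s1(9) → 17
s3(12) + s2(14) → 26
17 + 26 → 43
s5(34) + 43 → 77
Maximum depth reached is 3.

3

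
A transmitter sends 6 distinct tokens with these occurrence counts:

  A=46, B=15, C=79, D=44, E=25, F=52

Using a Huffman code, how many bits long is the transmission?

646

Greedily combine the two least-frequent nodes:
combine B(15), E(25) → 40
combine 40, D(44) → 84
combine A(46), F(52) → 98
combine C(79), 84 → 163
combine 98, 163 → 261
Each symbol's bit-cost is frequency × depth; summing gives 646 bits (equivalently 40 + 84 + 98 + 163 + 261).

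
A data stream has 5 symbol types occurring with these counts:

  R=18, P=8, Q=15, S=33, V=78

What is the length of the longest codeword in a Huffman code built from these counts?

Merge the two lowest-weight nodes at each step:
merge P(8) and Q(15): 23
merge R(18) and 23: 41
merge S(33) and 41: 74
merge 74 and V(78): 152
Maximum depth reached is 4.

4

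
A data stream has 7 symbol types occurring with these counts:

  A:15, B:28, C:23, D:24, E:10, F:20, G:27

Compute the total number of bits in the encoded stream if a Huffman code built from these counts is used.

411

Build the Huffman tree bottom-up:
E(10) + A(15) → 25
F(20) + C(23) → 43
D(24) + 25 → 49
G(27) + B(28) → 55
43 + 49 → 92
55 + 92 → 147
Total encoded bits = sum of merged weights = 25 + 43 + 49 + 55 + 92 + 147 = 411.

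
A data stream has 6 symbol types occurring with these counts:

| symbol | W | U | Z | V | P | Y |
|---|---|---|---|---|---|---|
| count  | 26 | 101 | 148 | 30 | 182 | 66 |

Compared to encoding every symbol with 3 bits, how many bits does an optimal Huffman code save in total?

375

Fixed-length: 3 bits × 553 symbols = 1659 bits.
Huffman merges:
merge W(26) and V(30): 56
merge 56 and Y(66): 122
merge U(101) and 122: 223
merge Z(148) and P(182): 330
merge 223 and 330: 553
Huffman total = 56 + 122 + 223 + 330 + 553 = 1284 bits.
Saving = 1659 − 1284 = 375 bits.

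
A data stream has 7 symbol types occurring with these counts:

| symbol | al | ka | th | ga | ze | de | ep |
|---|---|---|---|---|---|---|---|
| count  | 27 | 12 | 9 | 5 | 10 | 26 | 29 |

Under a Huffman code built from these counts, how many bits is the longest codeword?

Merge the two lowest-weight nodes at each step:
merge ga(5) and th(9): 14
merge ze(10) and ka(12): 22
merge 14 and 22: 36
merge de(26) and al(27): 53
merge ep(29) and 36: 65
merge 53 and 65: 118
Maximum depth reached is 4.

4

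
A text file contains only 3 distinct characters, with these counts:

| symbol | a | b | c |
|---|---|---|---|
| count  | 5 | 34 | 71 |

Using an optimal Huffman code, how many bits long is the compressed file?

Build the Huffman tree bottom-up:
merge a(5) and b(34): 39
merge 39 and c(71): 110
Each symbol's bit-cost is frequency × depth; summing gives 149 bits (equivalently 39 + 110).

149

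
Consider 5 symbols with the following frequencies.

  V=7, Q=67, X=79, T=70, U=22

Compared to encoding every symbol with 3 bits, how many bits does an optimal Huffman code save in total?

Fixed-length: 3 bits × 245 symbols = 735 bits.
Huffman merges:
merge V(7) and U(22): 29
merge 29 and Q(67): 96
merge T(70) and X(79): 149
merge 96 and 149: 245
Huffman total = 29 + 96 + 149 + 245 = 519 bits.
Saving = 735 − 519 = 216 bits.

216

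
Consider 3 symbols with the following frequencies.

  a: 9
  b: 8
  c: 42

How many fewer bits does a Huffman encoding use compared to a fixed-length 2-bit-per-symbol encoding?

42

Fixed-length: 2 bits × 59 symbols = 118 bits.
Huffman merges:
b(8) + a(9) → 17
17 + c(42) → 59
Huffman total = 17 + 59 = 76 bits.
Saving = 118 − 76 = 42 bits.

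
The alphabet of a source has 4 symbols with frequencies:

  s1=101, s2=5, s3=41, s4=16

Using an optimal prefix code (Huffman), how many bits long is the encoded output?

246

Greedily combine the two least-frequent nodes:
s2(5) + s4(16) → 21
21 + s3(41) → 62
62 + s1(101) → 163
The encoded length is the sum of every internal node's weight: 21 + 62 + 163 = 246 bits.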